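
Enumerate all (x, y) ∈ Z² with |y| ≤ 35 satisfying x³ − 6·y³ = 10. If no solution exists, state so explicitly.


The equation is x³ - 6y³ = 10. For fixed y, x³ = 6·y³ + 10, so a solution requires the RHS to be a perfect cube.
Strategy: iterate y from -35 to 35, compute RHS = 6·y³ + 10, and check whether it is a (positive or negative) perfect cube.
Check small values of y:
  y = 0: RHS = 10 is not a perfect cube.
  y = 1: RHS = 16 is not a perfect cube.
  y = -1: RHS = 4 is not a perfect cube.
  y = 2: RHS = 58 is not a perfect cube.
  y = -2: RHS = -38 is not a perfect cube.
  y = 3: RHS = 172 is not a perfect cube.
  y = -3: RHS = -152 is not a perfect cube.
Continuing the search up to |y| = 35 finds no solutions either.
No (x, y) in the scanned range satisfies the equation.

No integer solutions with |y| ≤ 35.


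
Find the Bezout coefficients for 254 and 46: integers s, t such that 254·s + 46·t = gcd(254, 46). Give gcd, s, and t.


Euclidean algorithm on (254, 46) — divide until remainder is 0:
  254 = 5 · 46 + 24
  46 = 1 · 24 + 22
  24 = 1 · 22 + 2
  22 = 11 · 2 + 0
gcd(254, 46) = 2.
Track Bezout coefficients alongside the remainders: start with r₀ = 254 = a·1 + b·0 (s = 1, t = 0) and r₁ = 46 = a·0 + b·1 (s = 0, t = 1); each new remainder r_{k+1} = r_{k-1} − q_k·r_k inherits s_{k+1} = s_{k-1} − q_k·s_k, t_{k+1} = t_{k-1} − q_k·t_k, so r_k = a·s_k + b·t_k at every step:
  q = 5: r = 24, s = 1 − 5·0 = 1, t = 0 − 5·1 = -5  (check: 254·1 + 46·(-5) = 24)
  q = 1: r = 22, s = 0 − 1·1 = -1, t = 1 − 1·(-5) = 6  (check: 254·(-1) + 46·6 = 22)
  q = 1: r = 2, s = 1 − 1·(-1) = 2, t = -5 − 1·6 = -11  (check: 254·2 + 46·(-11) = 2)
The row with r = 2 (the gcd) gives the Bezout coefficients s = 2, t = -11.
Result: 254 · (2) + 46 · (-11) = 2.

gcd(254, 46) = 2; s = 2, t = -11 (check: 254·2 + 46·(-11) = 2).


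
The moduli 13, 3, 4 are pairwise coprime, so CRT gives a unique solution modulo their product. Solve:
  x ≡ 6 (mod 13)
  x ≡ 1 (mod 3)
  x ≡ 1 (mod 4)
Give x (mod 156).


Moduli 13, 3, 4 are pairwise coprime; by CRT there is a unique solution modulo M = 13 · 3 · 4 = 156.
Solve pairwise, accumulating the modulus:
  Start with x ≡ 6 (mod 13).
  Combine with x ≡ 1 (mod 3): since gcd(13, 3) = 1, we get a unique residue mod 39.
    Write x = 6 + 13·t and substitute into x ≡ 1 (mod 3): 13·t ≡ 1 − 6 = -5 (mod 3).
    Reduce coefficients mod 3: 1·t ≡ 1 (mod 3).
    So t ≡ 1 (mod 3).
    Then x = 6 + 13·1 = 19, valid modulo lcm(13, 3) = 39: x ≡ 19 (mod 39).
  Combine with x ≡ 1 (mod 4): since gcd(39, 4) = 1, we get a unique residue mod 156.
    Write x = 19 + 39·t and substitute into x ≡ 1 (mod 4): 39·t ≡ 1 − 19 = -18 (mod 4).
    Reduce coefficients mod 4: 3·t ≡ 2 (mod 4).
    The inverse of 3 mod 4 is 3 (since 3·3 = 9 = 2·4 + 1), so t ≡ 3·2 = 6 ≡ 2 (mod 4).
    Then x = 19 + 39·2 = 97, valid modulo lcm(39, 4) = 156: x ≡ 97 (mod 156).
Verify: 97 mod 13 = 6 ✓, 97 mod 3 = 1 ✓, 97 mod 4 = 1 ✓.

x ≡ 97 (mod 156).


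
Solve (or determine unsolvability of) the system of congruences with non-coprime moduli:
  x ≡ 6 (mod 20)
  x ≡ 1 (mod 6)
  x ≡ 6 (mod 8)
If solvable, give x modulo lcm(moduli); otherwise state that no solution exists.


Moduli 20, 6, 8 are not pairwise coprime, so CRT works modulo lcm(m_i) when all pairwise compatibility conditions hold.
Pairwise compatibility: gcd(m_i, m_j) must divide a_i - a_j for every pair.
Merge one congruence at a time:
  Start: x ≡ 6 (mod 20).
  Combine with x ≡ 1 (mod 6): gcd(20, 6) = 2, and 1 - 6 = -5 is NOT divisible by 2.
    ⇒ system is inconsistent (no integer solution).

No solution (the system is inconsistent).


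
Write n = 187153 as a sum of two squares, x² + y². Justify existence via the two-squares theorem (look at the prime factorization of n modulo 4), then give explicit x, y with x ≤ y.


Step 1: Factor n = 187153 = 17 · 101 · 109.
Step 2: Check the mod-4 condition on each prime factor: 17 ≡ 1 (mod 4), exponent 1; 101 ≡ 1 (mod 4), exponent 1; 109 ≡ 1 (mod 4), exponent 1.
All primes ≡ 3 (mod 4) appear to even exponent (or don't appear), so by the two-squares theorem n IS expressible as a sum of two squares.
Step 3: Build a representation. Here n = 17 · 101 · 109 is a product of primes ≡ 1 (mod 4). Each prime p ≡ 1 (mod 4) is itself a sum of two squares; find a² by testing p − a² for a perfect square:
  17: 17 − 1² = 16 = 4² ⇒ 17 = 1² + 4².
  101: 101 − 1² = 100 = 10² ⇒ 101 = 1² + 10².
  109: 109 − 1² = 108, 109 − 2² = 105, 109 − 3² = 100 = 10² ⇒ 109 = 3² + 10².
  Combine using the Brahmagupta–Fibonacci identity (a² + b²)(c² + d²) = (ac − bd)² + (ad + bc)² = (ac + bd)² + (ad − bc)²:
  17 · 101 = 1717: from (1² + 4²)(1² + 10²), take (1·1 − 4·10, 1·10 + 4·1) = (1 − 40, 10 + 4) = (-39, 14); dropping signs (only squares matter) gives (39, 14); check 39² + 14² = 1521 + 196 = 1717 ✓.
  1717 · 109 = 187153: from (39² + 14²)(3² + 10²), take (39·3 − 14·10, 39·10 + 14·3) = (117 − 140, 390 + 42) = (-23, 432); dropping signs (only squares matter) gives (23, 432); check 23² + 432² = 529 + 186624 = 187153 ✓.
Step 4: Order so x ≤ y and verify: 23² + 432² = 529 + 186624 = 187153 = n. ✓

n = 187153 = 23² + 432² (one valid representation with x ≤ y).


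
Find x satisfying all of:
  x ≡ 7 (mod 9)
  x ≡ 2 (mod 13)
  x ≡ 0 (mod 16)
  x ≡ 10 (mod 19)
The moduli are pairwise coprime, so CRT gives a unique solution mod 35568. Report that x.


Product of moduli M = 9 · 13 · 16 · 19 = 35568.
Merge one congruence at a time:
  Start: x ≡ 7 (mod 9).
  Combine with x ≡ 2 (mod 13); new modulus lcm = 117.
    Write x = 7 + 9·t and substitute into x ≡ 2 (mod 13): 9·t ≡ 2 − 7 = -5 (mod 13).
    Reduce coefficients mod 13: 9·t ≡ 8 (mod 13).
    The inverse of 9 mod 13 is 3 (since 9·3 = 27 = 2·13 + 1), so t ≡ 3·8 = 24 ≡ 11 (mod 13).
    Then x = 7 + 9·11 = 106, valid modulo lcm(9, 13) = 117: x ≡ 106 (mod 117).
  Combine with x ≡ 0 (mod 16); new modulus lcm = 1872.
    Write x = 106 + 117·t and substitute into x ≡ 0 (mod 16): 117·t ≡ 0 − 106 = -106 (mod 16).
    Reduce coefficients mod 16: 5·t ≡ 6 (mod 16).
    The inverse of 5 mod 16 is 13 (since 5·13 = 65 = 4·16 + 1), so t ≡ 13·6 = 78 ≡ 14 (mod 16).
    Then x = 106 + 117·14 = 1744, valid modulo lcm(117, 16) = 1872: x ≡ 1744 (mod 1872).
  Combine with x ≡ 10 (mod 19); new modulus lcm = 35568.
    Write x = 1744 + 1872·t and substitute into x ≡ 10 (mod 19): 1872·t ≡ 10 − 1744 = -1734 (mod 19).
    Reduce coefficients mod 19: 10·t ≡ 14 (mod 19).
    The inverse of 10 mod 19 is 2 (since 10·2 = 20 = 1·19 + 1), so t ≡ 2·14 = 28 ≡ 9 (mod 19).
    Then x = 1744 + 1872·9 = 18592, valid modulo lcm(1872, 19) = 35568: x ≡ 18592 (mod 35568).
Verify against each original: 18592 mod 9 = 7, 18592 mod 13 = 2, 18592 mod 16 = 0, 18592 mod 19 = 10.

x ≡ 18592 (mod 35568).


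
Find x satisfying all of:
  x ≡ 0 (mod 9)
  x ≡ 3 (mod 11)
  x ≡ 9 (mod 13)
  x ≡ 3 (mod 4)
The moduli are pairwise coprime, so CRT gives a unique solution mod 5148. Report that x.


Product of moduli M = 9 · 11 · 13 · 4 = 5148.
Merge one congruence at a time:
  Start: x ≡ 0 (mod 9).
  Combine with x ≡ 3 (mod 11); new modulus lcm = 99.
    Write x = 0 + 9·t and substitute into x ≡ 3 (mod 11): 9·t ≡ 3 − 0 = 3 (mod 11).
    The inverse of 9 mod 11 is 5 (since 9·5 = 45 = 4·11 + 1), so t ≡ 5·3 = 15 ≡ 4 (mod 11).
    Then x = 0 + 9·4 = 36, valid modulo lcm(9, 11) = 99: x ≡ 36 (mod 99).
  Combine with x ≡ 9 (mod 13); new modulus lcm = 1287.
    Write x = 36 + 99·t and substitute into x ≡ 9 (mod 13): 99·t ≡ 9 − 36 = -27 (mod 13).
    Reduce coefficients mod 13: 8·t ≡ 12 (mod 13).
    The inverse of 8 mod 13 is 5 (since 8·5 = 40 = 3·13 + 1), so t ≡ 5·12 = 60 ≡ 8 (mod 13).
    Then x = 36 + 99·8 = 828, valid modulo lcm(99, 13) = 1287: x ≡ 828 (mod 1287).
  Combine with x ≡ 3 (mod 4); new modulus lcm = 5148.
    Write x = 828 + 1287·t and substitute into x ≡ 3 (mod 4): 1287·t ≡ 3 − 828 = -825 (mod 4).
    Reduce coefficients mod 4: 3·t ≡ 3 (mod 4).
    The inverse of 3 mod 4 is 3 (since 3·3 = 9 = 2·4 + 1), so t ≡ 3·3 = 9 ≡ 1 (mod 4).
    Then x = 828 + 1287·1 = 2115, valid modulo lcm(1287, 4) = 5148: x ≡ 2115 (mod 5148).
Verify against each original: 2115 mod 9 = 0, 2115 mod 11 = 3, 2115 mod 13 = 9, 2115 mod 4 = 3.

x ≡ 2115 (mod 5148).


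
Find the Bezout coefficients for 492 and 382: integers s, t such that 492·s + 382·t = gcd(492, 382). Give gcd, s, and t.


Euclidean algorithm on (492, 382) — divide until remainder is 0:
  492 = 1 · 382 + 110
  382 = 3 · 110 + 52
  110 = 2 · 52 + 6
  52 = 8 · 6 + 4
  6 = 1 · 4 + 2
  4 = 2 · 2 + 0
gcd(492, 382) = 2.
Track Bezout coefficients alongside the remainders: start with r₀ = 492 = a·1 + b·0 (s = 1, t = 0) and r₁ = 382 = a·0 + b·1 (s = 0, t = 1); each new remainder r_{k+1} = r_{k-1} − q_k·r_k inherits s_{k+1} = s_{k-1} − q_k·s_k, t_{k+1} = t_{k-1} − q_k·t_k, so r_k = a·s_k + b·t_k at every step:
  q = 1: r = 110, s = 1 − 1·0 = 1, t = 0 − 1·1 = -1  (check: 492·1 + 382·(-1) = 110)
  q = 3: r = 52, s = 0 − 3·1 = -3, t = 1 − 3·(-1) = 4  (check: 492·(-3) + 382·4 = 52)
  q = 2: r = 6, s = 1 − 2·(-3) = 7, t = -1 − 2·4 = -9  (check: 492·7 + 382·(-9) = 6)
  q = 8: r = 4, s = -3 − 8·7 = -59, t = 4 − 8·(-9) = 76  (check: 492·(-59) + 382·76 = 4)
  q = 1: r = 2, s = 7 − 1·(-59) = 66, t = -9 − 1·76 = -85  (check: 492·66 + 382·(-85) = 2)
The row with r = 2 (the gcd) gives the Bezout coefficients s = 66, t = -85.
Result: 492 · (66) + 382 · (-85) = 2.

gcd(492, 382) = 2; s = 66, t = -85 (check: 492·66 + 382·(-85) = 2).


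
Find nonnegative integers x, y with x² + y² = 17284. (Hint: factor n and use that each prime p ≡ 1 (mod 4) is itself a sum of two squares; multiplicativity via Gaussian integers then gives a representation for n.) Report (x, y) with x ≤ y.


Step 1: Factor n = 17284 = 2^2 · 29 · 149.
Step 2: Check the mod-4 condition on each prime factor: 2 = 2 (special); 29 ≡ 1 (mod 4), exponent 1; 149 ≡ 1 (mod 4), exponent 1.
All primes ≡ 3 (mod 4) appear to even exponent (or don't appear), so by the two-squares theorem n IS expressible as a sum of two squares.
Step 3: Build a representation. Group n = k² · m with k = 2 and m = 29 · 149 = 4321 (a product of primes ≡ 1 (mod 4)); a representation of m scales to one of n via (k·x)² + (k·y)² = k²(x² + y²). Each prime p ≡ 1 (mod 4) is itself a sum of two squares; find a² by testing p − a² for a perfect square:
  29: 29 − 1² = 28, 29 − 2² = 25 = 5² ⇒ 29 = 2² + 5².
  149: 149 − 1² = 148, 149 − 2² = 145, 149 − 3² = 140, 149 − 4² = 133, 149 − 5² = 124, 149 − 6² = 113, 149 − 7² = 100 = 10² ⇒ 149 = 7² + 10².
  Combine using the Brahmagupta–Fibonacci identity (a² + b²)(c² + d²) = (ac − bd)² + (ad + bc)² = (ac + bd)² + (ad − bc)²:
  29 · 149 = 4321: from (2² + 5²)(7² + 10²), take (2·7 − 5·10, 2·10 + 5·7) = (14 − 50, 20 + 35) = (-36, 55); dropping signs (only squares matter) gives (36, 55); check 36² + 55² = 1296 + 3025 = 4321 ✓.
  Scale by k = 2: (2·36, 2·55) = (72, 110).
Step 4: Order so x ≤ y and verify: 72² + 110² = 5184 + 12100 = 17284 = n. ✓

n = 17284 = 72² + 110² (one valid representation with x ≤ y).


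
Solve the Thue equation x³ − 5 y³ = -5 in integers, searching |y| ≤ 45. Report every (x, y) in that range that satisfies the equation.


The equation is x³ - 5y³ = -5. For fixed y, x³ = 5·y³ − 5, so a solution requires the RHS to be a perfect cube.
Strategy: iterate y from -45 to 45, compute RHS = 5·y³ − 5, and check whether it is a (positive or negative) perfect cube.
Check small values of y:
  y = 0: RHS = -5 is not a perfect cube.
  y = 1: RHS = 0 = (0)³ ⇒ x = 0 works.
  y = -1: RHS = -10 is not a perfect cube.
  y = 2: RHS = 35 is not a perfect cube.
  y = -2: RHS = -45 is not a perfect cube.
  y = 3: RHS = 130 is not a perfect cube.
  y = -3: RHS = -140 is not a perfect cube.
Continuing the search up to |y| = 45 finds no further solutions beyond those listed.
Collected solutions: (0, 1).

Solutions (with |y| ≤ 45): (0, 1).


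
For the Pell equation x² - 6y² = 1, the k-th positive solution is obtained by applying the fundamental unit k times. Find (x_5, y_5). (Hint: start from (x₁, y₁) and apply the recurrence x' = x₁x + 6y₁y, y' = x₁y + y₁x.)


Step 1: Find the fundamental solution (x₁, y₁) of x² - 6y² = 1.
  Expand √6 as a continued fraction. a₀ = ⌊√6⌋ = 2; iterate m_{k+1} = d_k·a_k − m_k, d_{k+1} = (6 − m_{k+1}²)/d_k, a_{k+1} = ⌊(a₀ + m_{k+1})/d_{k+1}⌋ (starting m₀ = 0, d₀ = 1), with convergents p_k = a_k·p_{k-1} + p_{k-2}, q_k = a_k·q_{k-1} + q_{k-2} (p₋₁ = 1, q₋₁ = 0):
  k = 0: a₀ = 2; p₀/q₀ = 2/1; p₀² − 6·q₀² = 4 − 6 = -2.
  k = 1: m = 2, d = 2, a = ⌊(2 + 2)/2⌋ = 2; p/q = (2·2 + 1)/(2·1 + 0) = 5/2; p² − 6·q² = 25 − 24 = 1.
  The first convergent with p² − 6·q² = 1 gives the fundamental solution (x₁, y₁) = (5, 2).
Step 2: Apply the recurrence (x_{n+1}, y_{n+1}) = (x₁x_n + 6y₁y_n, x₁y_n + y₁x_n) repeatedly.
  From (x_1, y_1) = (5, 2): x_2 = 5·5 + 6·2·2 = 49; y_2 = 5·2 + 2·5 = 20.
  From (x_2, y_2) = (49, 20): x_3 = 5·49 + 6·2·20 = 485; y_3 = 5·20 + 2·49 = 198.
  From (x_3, y_3) = (485, 198): x_4 = 5·485 + 6·2·198 = 4801; y_4 = 5·198 + 2·485 = 1960.
  From (x_4, y_4) = (4801, 1960): x_5 = 5·4801 + 6·2·1960 = 47525; y_5 = 5·1960 + 2·4801 = 19402.
Step 3: Verify x_5² - 6·y_5² = 2258625625 - 2258625624 = 1 (should be 1). ✓

(x_1, y_1) = (5, 2); (x_5, y_5) = (47525, 19402).


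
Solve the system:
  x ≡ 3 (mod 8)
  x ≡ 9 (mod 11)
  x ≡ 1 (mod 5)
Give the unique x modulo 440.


Moduli 8, 11, 5 are pairwise coprime; by CRT there is a unique solution modulo M = 8 · 11 · 5 = 440.
Solve pairwise, accumulating the modulus:
  Start with x ≡ 3 (mod 8).
  Combine with x ≡ 9 (mod 11): since gcd(8, 11) = 1, we get a unique residue mod 88.
    Write x = 3 + 8·t and substitute into x ≡ 9 (mod 11): 8·t ≡ 9 − 3 = 6 (mod 11).
    The inverse of 8 mod 11 is 7 (since 8·7 = 56 = 5·11 + 1), so t ≡ 7·6 = 42 ≡ 9 (mod 11).
    Then x = 3 + 8·9 = 75, valid modulo lcm(8, 11) = 88: x ≡ 75 (mod 88).
  Combine with x ≡ 1 (mod 5): since gcd(88, 5) = 1, we get a unique residue mod 440.
    Write x = 75 + 88·t and substitute into x ≡ 1 (mod 5): 88·t ≡ 1 − 75 = -74 (mod 5).
    Reduce coefficients mod 5: 3·t ≡ 1 (mod 5).
    The inverse of 3 mod 5 is 2 (since 3·2 = 6 = 1·5 + 1), so t ≡ 2·1 = 2 ≡ 2 (mod 5).
    Then x = 75 + 88·2 = 251, valid modulo lcm(88, 5) = 440: x ≡ 251 (mod 440).
Verify: 251 mod 8 = 3 ✓, 251 mod 11 = 9 ✓, 251 mod 5 = 1 ✓.

x ≡ 251 (mod 440).


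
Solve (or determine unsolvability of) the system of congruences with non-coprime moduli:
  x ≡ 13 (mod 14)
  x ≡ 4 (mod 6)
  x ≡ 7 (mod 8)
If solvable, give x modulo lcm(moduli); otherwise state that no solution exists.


Moduli 14, 6, 8 are not pairwise coprime, so CRT works modulo lcm(m_i) when all pairwise compatibility conditions hold.
Pairwise compatibility: gcd(m_i, m_j) must divide a_i - a_j for every pair.
Merge one congruence at a time:
  Start: x ≡ 13 (mod 14).
  Combine with x ≡ 4 (mod 6): gcd(14, 6) = 2, and 4 - 13 = -9 is NOT divisible by 2.
    ⇒ system is inconsistent (no integer solution).

No solution (the system is inconsistent).


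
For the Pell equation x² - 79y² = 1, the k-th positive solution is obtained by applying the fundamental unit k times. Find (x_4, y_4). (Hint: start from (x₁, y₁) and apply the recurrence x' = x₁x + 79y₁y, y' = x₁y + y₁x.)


Step 1: Find the fundamental solution (x₁, y₁) of x² - 79y² = 1.
  Expand √79 as a continued fraction. a₀ = ⌊√79⌋ = 8; iterate m_{k+1} = d_k·a_k − m_k, d_{k+1} = (79 − m_{k+1}²)/d_k, a_{k+1} = ⌊(a₀ + m_{k+1})/d_{k+1}⌋ (starting m₀ = 0, d₀ = 1), with convergents p_k = a_k·p_{k-1} + p_{k-2}, q_k = a_k·q_{k-1} + q_{k-2} (p₋₁ = 1, q₋₁ = 0):
  k = 0: a₀ = 8; p₀/q₀ = 8/1; p₀² − 79·q₀² = 64 − 79 = -15.
  k = 1: m = 8, d = 15, a = ⌊(8 + 8)/15⌋ = 1; p/q = (1·8 + 1)/(1·1 + 0) = 9/1; p² − 79·q² = 81 − 79 = 2.
  k = 2: m = 7, d = 2, a = ⌊(8 + 7)/2⌋ = 7; p/q = (7·9 + 8)/(7·1 + 1) = 71/8; p² − 79·q² = 5041 − 5056 = -15.
  k = 3: m = 7, d = 15, a = ⌊(8 + 7)/15⌋ = 1; p/q = (1·71 + 9)/(1·8 + 1) = 80/9; p² − 79·q² = 6400 − 6399 = 1.
  The first convergent with p² − 79·q² = 1 gives the fundamental solution (x₁, y₁) = (80, 9).
Step 2: Apply the recurrence (x_{n+1}, y_{n+1}) = (x₁x_n + 79y₁y_n, x₁y_n + y₁x_n) repeatedly.
  From (x_1, y_1) = (80, 9): x_2 = 80·80 + 79·9·9 = 12799; y_2 = 80·9 + 9·80 = 1440.
  From (x_2, y_2) = (12799, 1440): x_3 = 80·12799 + 79·9·1440 = 2047760; y_3 = 80·1440 + 9·12799 = 230391.
  From (x_3, y_3) = (2047760, 230391): x_4 = 80·2047760 + 79·9·230391 = 327628801; y_4 = 80·230391 + 9·2047760 = 36861120.
Step 3: Verify x_4² - 79·y_4² = 107340631244697601 - 107340631244697600 = 1 (should be 1). ✓

(x_1, y_1) = (80, 9); (x_4, y_4) = (327628801, 36861120).


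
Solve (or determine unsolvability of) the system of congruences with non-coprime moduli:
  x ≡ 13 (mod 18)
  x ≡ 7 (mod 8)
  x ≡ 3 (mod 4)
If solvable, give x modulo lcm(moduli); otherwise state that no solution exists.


Moduli 18, 8, 4 are not pairwise coprime, so CRT works modulo lcm(m_i) when all pairwise compatibility conditions hold.
Pairwise compatibility: gcd(m_i, m_j) must divide a_i - a_j for every pair.
Merge one congruence at a time:
  Start: x ≡ 13 (mod 18).
  Combine with x ≡ 7 (mod 8): gcd(18, 8) = 2; 7 - 13 = -6, which IS divisible by 2, so compatible.
    Write x = 13 + 18·t and substitute into x ≡ 7 (mod 8): 18·t ≡ 7 − 13 = -6 (mod 8).
    Divide the congruence (and modulus) by g = 2: 9·t ≡ -3 (mod 4).
    Reduce coefficients mod 4: 1·t ≡ 1 (mod 4).
    So t ≡ 1 (mod 4).
    Then x = 13 + 18·1 = 31, valid modulo lcm(18, 8) = 72: x ≡ 31 (mod 72).
  Combine with x ≡ 3 (mod 4): gcd(72, 4) = 4; 3 - 31 = -28, which IS divisible by 4, so compatible.
    Write x = 31 + 72·t and substitute into x ≡ 3 (mod 4): 72·t ≡ 3 − 31 = -28 (mod 4).
    Divide the congruence (and modulus) by g = 4: 18·t ≡ -7 (mod 1).
    Modulo 1 every t works; take t = 0.
    Then x = 31 + 72·0 = 31, valid modulo lcm(72, 4) = 72: x ≡ 31 (mod 72).
Verify: 31 mod 18 = 13, 31 mod 8 = 7, 31 mod 4 = 3.

x ≡ 31 (mod 72).


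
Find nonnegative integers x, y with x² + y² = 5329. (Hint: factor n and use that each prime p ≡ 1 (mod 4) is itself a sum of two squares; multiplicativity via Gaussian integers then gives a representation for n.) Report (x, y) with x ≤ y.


Step 1: Factor n = 5329 = 73^2.
Step 2: Check the mod-4 condition on each prime factor: 73 ≡ 1 (mod 4), exponent 2.
All primes ≡ 3 (mod 4) appear to even exponent (or don't appear), so by the two-squares theorem n IS expressible as a sum of two squares.
Step 3: Build a representation. Here n = 73 · 73 is a product of primes ≡ 1 (mod 4). Each prime p ≡ 1 (mod 4) is itself a sum of two squares; find a² by testing p − a² for a perfect square:
  73: 73 − 1² = 72, 73 − 2² = 69, 73 − 3² = 64 = 8² ⇒ 73 = 3² + 8².
  Combine using the Brahmagupta–Fibonacci identity (a² + b²)(c² + d²) = (ac − bd)² + (ad + bc)² = (ac + bd)² + (ad − bc)²:
  73 · 73 = 5329: from (3² + 8²)(3² + 8²), take (3·3 − 8·8, 3·8 + 8·3) = (9 − 64, 24 + 24) = (-55, 48); dropping signs (only squares matter) gives (55, 48); check 55² + 48² = 3025 + 2304 = 5329 ✓.
Step 4: Order so x ≤ y and verify: 48² + 55² = 2304 + 3025 = 5329 = n. ✓

n = 5329 = 48² + 55² (one valid representation with x ≤ y).


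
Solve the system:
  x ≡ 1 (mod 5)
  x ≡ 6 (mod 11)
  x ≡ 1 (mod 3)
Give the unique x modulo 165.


Moduli 5, 11, 3 are pairwise coprime; by CRT there is a unique solution modulo M = 5 · 11 · 3 = 165.
Solve pairwise, accumulating the modulus:
  Start with x ≡ 1 (mod 5).
  Combine with x ≡ 6 (mod 11): since gcd(5, 11) = 1, we get a unique residue mod 55.
    Write x = 1 + 5·t and substitute into x ≡ 6 (mod 11): 5·t ≡ 6 − 1 = 5 (mod 11).
    The inverse of 5 mod 11 is 9 (since 5·9 = 45 = 4·11 + 1), so t ≡ 9·5 = 45 ≡ 1 (mod 11).
    Then x = 1 + 5·1 = 6, valid modulo lcm(5, 11) = 55: x ≡ 6 (mod 55).
  Combine with x ≡ 1 (mod 3): since gcd(55, 3) = 1, we get a unique residue mod 165.
    Write x = 6 + 55·t and substitute into x ≡ 1 (mod 3): 55·t ≡ 1 − 6 = -5 (mod 3).
    Reduce coefficients mod 3: 1·t ≡ 1 (mod 3).
    So t ≡ 1 (mod 3).
    Then x = 6 + 55·1 = 61, valid modulo lcm(55, 3) = 165: x ≡ 61 (mod 165).
Verify: 61 mod 5 = 1 ✓, 61 mod 11 = 6 ✓, 61 mod 3 = 1 ✓.

x ≡ 61 (mod 165).


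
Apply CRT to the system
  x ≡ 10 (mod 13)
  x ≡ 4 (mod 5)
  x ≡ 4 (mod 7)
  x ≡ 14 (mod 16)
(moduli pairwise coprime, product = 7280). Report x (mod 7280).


Product of moduli M = 13 · 5 · 7 · 16 = 7280.
Merge one congruence at a time:
  Start: x ≡ 10 (mod 13).
  Combine with x ≡ 4 (mod 5); new modulus lcm = 65.
    Write x = 10 + 13·t and substitute into x ≡ 4 (mod 5): 13·t ≡ 4 − 10 = -6 (mod 5).
    Reduce coefficients mod 5: 3·t ≡ 4 (mod 5).
    The inverse of 3 mod 5 is 2 (since 3·2 = 6 = 1·5 + 1), so t ≡ 2·4 = 8 ≡ 3 (mod 5).
    Then x = 10 + 13·3 = 49, valid modulo lcm(13, 5) = 65: x ≡ 49 (mod 65).
  Combine with x ≡ 4 (mod 7); new modulus lcm = 455.
    Write x = 49 + 65·t and substitute into x ≡ 4 (mod 7): 65·t ≡ 4 − 49 = -45 (mod 7).
    Reduce coefficients mod 7: 2·t ≡ 4 (mod 7).
    The inverse of 2 mod 7 is 4 (since 2·4 = 8 = 1·7 + 1), so t ≡ 4·4 = 16 ≡ 2 (mod 7).
    Then x = 49 + 65·2 = 179, valid modulo lcm(65, 7) = 455: x ≡ 179 (mod 455).
  Combine with x ≡ 14 (mod 16); new modulus lcm = 7280.
    Write x = 179 + 455·t and substitute into x ≡ 14 (mod 16): 455·t ≡ 14 − 179 = -165 (mod 16).
    Reduce coefficients mod 16: 7·t ≡ 11 (mod 16).
    The inverse of 7 mod 16 is 7 (since 7·7 = 49 = 3·16 + 1), so t ≡ 7·11 = 77 ≡ 13 (mod 16).
    Then x = 179 + 455·13 = 6094, valid modulo lcm(455, 16) = 7280: x ≡ 6094 (mod 7280).
Verify against each original: 6094 mod 13 = 10, 6094 mod 5 = 4, 6094 mod 7 = 4, 6094 mod 16 = 14.

x ≡ 6094 (mod 7280).


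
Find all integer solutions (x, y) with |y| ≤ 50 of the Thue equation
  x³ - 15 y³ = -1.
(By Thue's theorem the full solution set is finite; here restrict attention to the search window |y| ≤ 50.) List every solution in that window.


The equation is x³ - 15y³ = -1. For fixed y, x³ = 15·y³ − 1, so a solution requires the RHS to be a perfect cube.
Strategy: iterate y from -50 to 50, compute RHS = 15·y³ − 1, and check whether it is a (positive or negative) perfect cube.
Check small values of y:
  y = 0: RHS = -1 = (-1)³ ⇒ x = -1 works.
  y = 1: RHS = 14 is not a perfect cube.
  y = -1: RHS = -16 is not a perfect cube.
  y = 2: RHS = 119 is not a perfect cube.
  y = -2: RHS = -121 is not a perfect cube.
  y = 3: RHS = 404 is not a perfect cube.
  y = -3: RHS = -406 is not a perfect cube.
Continuing the search up to |y| = 50 finds no further solutions beyond those listed.
Collected solutions: (-1, 0).

Solutions (with |y| ≤ 50): (-1, 0).


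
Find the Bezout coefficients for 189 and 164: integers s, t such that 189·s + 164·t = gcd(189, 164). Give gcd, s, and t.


Euclidean algorithm on (189, 164) — divide until remainder is 0:
  189 = 1 · 164 + 25
  164 = 6 · 25 + 14
  25 = 1 · 14 + 11
  14 = 1 · 11 + 3
  11 = 3 · 3 + 2
  3 = 1 · 2 + 1
  2 = 2 · 1 + 0
gcd(189, 164) = 1.
Track Bezout coefficients alongside the remainders: start with r₀ = 189 = a·1 + b·0 (s = 1, t = 0) and r₁ = 164 = a·0 + b·1 (s = 0, t = 1); each new remainder r_{k+1} = r_{k-1} − q_k·r_k inherits s_{k+1} = s_{k-1} − q_k·s_k, t_{k+1} = t_{k-1} − q_k·t_k, so r_k = a·s_k + b·t_k at every step:
  q = 1: r = 25, s = 1 − 1·0 = 1, t = 0 − 1·1 = -1  (check: 189·1 + 164·(-1) = 25)
  q = 6: r = 14, s = 0 − 6·1 = -6, t = 1 − 6·(-1) = 7  (check: 189·(-6) + 164·7 = 14)
  q = 1: r = 11, s = 1 − 1·(-6) = 7, t = -1 − 1·7 = -8  (check: 189·7 + 164·(-8) = 11)
  q = 1: r = 3, s = -6 − 1·7 = -13, t = 7 − 1·(-8) = 15  (check: 189·(-13) + 164·15 = 3)
  q = 3: r = 2, s = 7 − 3·(-13) = 46, t = -8 − 3·15 = -53  (check: 189·46 + 164·(-53) = 2)
  q = 1: r = 1, s = -13 − 1·46 = -59, t = 15 − 1·(-53) = 68  (check: 189·(-59) + 164·68 = 1)
The row with r = 1 (the gcd) gives the Bezout coefficients s = -59, t = 68.
Result: 189 · (-59) + 164 · (68) = 1.

gcd(189, 164) = 1; s = -59, t = 68 (check: 189·(-59) + 164·68 = 1).


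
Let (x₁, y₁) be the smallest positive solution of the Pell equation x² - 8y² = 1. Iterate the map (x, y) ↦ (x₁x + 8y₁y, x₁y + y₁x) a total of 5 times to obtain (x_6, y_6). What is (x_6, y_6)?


Step 1: Find the fundamental solution (x₁, y₁) of x² - 8y² = 1.
  Expand √8 as a continued fraction. a₀ = ⌊√8⌋ = 2; iterate m_{k+1} = d_k·a_k − m_k, d_{k+1} = (8 − m_{k+1}²)/d_k, a_{k+1} = ⌊(a₀ + m_{k+1})/d_{k+1}⌋ (starting m₀ = 0, d₀ = 1), with convergents p_k = a_k·p_{k-1} + p_{k-2}, q_k = a_k·q_{k-1} + q_{k-2} (p₋₁ = 1, q₋₁ = 0):
  k = 0: a₀ = 2; p₀/q₀ = 2/1; p₀² − 8·q₀² = 4 − 8 = -4.
  k = 1: m = 2, d = 4, a = ⌊(2 + 2)/4⌋ = 1; p/q = (1·2 + 1)/(1·1 + 0) = 3/1; p² − 8·q² = 9 − 8 = 1.
  The first convergent with p² − 8·q² = 1 gives the fundamental solution (x₁, y₁) = (3, 1).
Step 2: Apply the recurrence (x_{n+1}, y_{n+1}) = (x₁x_n + 8y₁y_n, x₁y_n + y₁x_n) repeatedly.
  From (x_1, y_1) = (3, 1): x_2 = 3·3 + 8·1·1 = 17; y_2 = 3·1 + 1·3 = 6.
  From (x_2, y_2) = (17, 6): x_3 = 3·17 + 8·1·6 = 99; y_3 = 3·6 + 1·17 = 35.
  From (x_3, y_3) = (99, 35): x_4 = 3·99 + 8·1·35 = 577; y_4 = 3·35 + 1·99 = 204.
  From (x_4, y_4) = (577, 204): x_5 = 3·577 + 8·1·204 = 3363; y_5 = 3·204 + 1·577 = 1189.
  From (x_5, y_5) = (3363, 1189): x_6 = 3·3363 + 8·1·1189 = 19601; y_6 = 3·1189 + 1·3363 = 6930.
Step 3: Verify x_6² - 8·y_6² = 384199201 - 384199200 = 1 (should be 1). ✓

(x_1, y_1) = (3, 1); (x_6, y_6) = (19601, 6930).


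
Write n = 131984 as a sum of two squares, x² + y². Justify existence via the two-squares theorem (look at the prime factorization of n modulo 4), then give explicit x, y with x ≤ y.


Step 1: Factor n = 131984 = 2^4 · 73 · 113.
Step 2: Check the mod-4 condition on each prime factor: 2 = 2 (special); 73 ≡ 1 (mod 4), exponent 1; 113 ≡ 1 (mod 4), exponent 1.
All primes ≡ 3 (mod 4) appear to even exponent (or don't appear), so by the two-squares theorem n IS expressible as a sum of two squares.
Step 3: Build a representation. Group n = k² · m with k = 4 and m = 73 · 113 = 8249 (a product of primes ≡ 1 (mod 4)); a representation of m scales to one of n via (k·x)² + (k·y)² = k²(x² + y²). Each prime p ≡ 1 (mod 4) is itself a sum of two squares; find a² by testing p − a² for a perfect square:
  73: 73 − 1² = 72, 73 − 2² = 69, 73 − 3² = 64 = 8² ⇒ 73 = 3² + 8².
  113: 113 − 1² = 112, 113 − 2² = 109, 113 − 3² = 104, 113 − 4² = 97, 113 − 5² = 88, 113 − 6² = 77, 113 − 7² = 64 = 8² ⇒ 113 = 7² + 8².
  Combine using the Brahmagupta–Fibonacci identity (a² + b²)(c² + d²) = (ac − bd)² + (ad + bc)² = (ac + bd)² + (ad − bc)²:
  73 · 113 = 8249: from (3² + 8²)(7² + 8²), take (3·7 − 8·8, 3·8 + 8·7) = (21 − 64, 24 + 56) = (-43, 80); dropping signs (only squares matter) gives (43, 80); check 43² + 80² = 1849 + 6400 = 8249 ✓.
  Scale by k = 4: (4·43, 4·80) = (172, 320).
Step 4: Order so x ≤ y and verify: 172² + 320² = 29584 + 102400 = 131984 = n. ✓

n = 131984 = 172² + 320² (one valid representation with x ≤ y).


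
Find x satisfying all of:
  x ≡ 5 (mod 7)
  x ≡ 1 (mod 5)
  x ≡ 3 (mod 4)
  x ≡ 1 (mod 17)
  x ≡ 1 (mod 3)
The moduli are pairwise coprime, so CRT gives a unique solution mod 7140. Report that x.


Product of moduli M = 7 · 5 · 4 · 17 · 3 = 7140.
Merge one congruence at a time:
  Start: x ≡ 5 (mod 7).
  Combine with x ≡ 1 (mod 5); new modulus lcm = 35.
    Write x = 5 + 7·t and substitute into x ≡ 1 (mod 5): 7·t ≡ 1 − 5 = -4 (mod 5).
    Reduce coefficients mod 5: 2·t ≡ 1 (mod 5).
    The inverse of 2 mod 5 is 3 (since 2·3 = 6 = 1·5 + 1), so t ≡ 3·1 = 3 ≡ 3 (mod 5).
    Then x = 5 + 7·3 = 26, valid modulo lcm(7, 5) = 35: x ≡ 26 (mod 35).
  Combine with x ≡ 3 (mod 4); new modulus lcm = 140.
    Write x = 26 + 35·t and substitute into x ≡ 3 (mod 4): 35·t ≡ 3 − 26 = -23 (mod 4).
    Reduce coefficients mod 4: 3·t ≡ 1 (mod 4).
    The inverse of 3 mod 4 is 3 (since 3·3 = 9 = 2·4 + 1), so t ≡ 3·1 = 3 ≡ 3 (mod 4).
    Then x = 26 + 35·3 = 131, valid modulo lcm(35, 4) = 140: x ≡ 131 (mod 140).
  Combine with x ≡ 1 (mod 17); new modulus lcm = 2380.
    Write x = 131 + 140·t and substitute into x ≡ 1 (mod 17): 140·t ≡ 1 − 131 = -130 (mod 17).
    Reduce coefficients mod 17: 4·t ≡ 6 (mod 17).
    The inverse of 4 mod 17 is 13 (since 4·13 = 52 = 3·17 + 1), so t ≡ 13·6 = 78 ≡ 10 (mod 17).
    Then x = 131 + 140·10 = 1531, valid modulo lcm(140, 17) = 2380: x ≡ 1531 (mod 2380).
  Combine with x ≡ 1 (mod 3); new modulus lcm = 7140.
    Write x = 1531 + 2380·t and substitute into x ≡ 1 (mod 3): 2380·t ≡ 1 − 1531 = -1530 (mod 3).
    Reduce coefficients mod 3: 1·t ≡ 0 (mod 3).
    So t ≡ 0 (mod 3).
    Then x = 1531 + 2380·0 = 1531, valid modulo lcm(2380, 3) = 7140: x ≡ 1531 (mod 7140).
Verify against each original: 1531 mod 7 = 5, 1531 mod 5 = 1, 1531 mod 4 = 3, 1531 mod 17 = 1, 1531 mod 3 = 1.

x ≡ 1531 (mod 7140).


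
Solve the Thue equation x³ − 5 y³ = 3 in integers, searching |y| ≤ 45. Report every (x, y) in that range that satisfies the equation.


The equation is x³ - 5y³ = 3. For fixed y, x³ = 5·y³ + 3, so a solution requires the RHS to be a perfect cube.
Strategy: iterate y from -45 to 45, compute RHS = 5·y³ + 3, and check whether it is a (positive or negative) perfect cube.
Check small values of y:
  y = 0: RHS = 3 is not a perfect cube.
  y = 1: RHS = 8 = (2)³ ⇒ x = 2 works.
  y = -1: RHS = -2 is not a perfect cube.
  y = 2: RHS = 43 is not a perfect cube.
  y = -2: RHS = -37 is not a perfect cube.
  y = 3: RHS = 138 is not a perfect cube.
  y = -3: RHS = -132 is not a perfect cube.
Continuing the search up to |y| = 45 finds no further solutions beyond those listed.
Collected solutions: (2, 1).

Solutions (with |y| ≤ 45): (2, 1).


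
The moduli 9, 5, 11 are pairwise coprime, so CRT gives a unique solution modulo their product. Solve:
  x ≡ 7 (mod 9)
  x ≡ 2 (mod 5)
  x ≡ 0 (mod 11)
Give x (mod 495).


Moduli 9, 5, 11 are pairwise coprime; by CRT there is a unique solution modulo M = 9 · 5 · 11 = 495.
Solve pairwise, accumulating the modulus:
  Start with x ≡ 7 (mod 9).
  Combine with x ≡ 2 (mod 5): since gcd(9, 5) = 1, we get a unique residue mod 45.
    Write x = 7 + 9·t and substitute into x ≡ 2 (mod 5): 9·t ≡ 2 − 7 = -5 (mod 5).
    Reduce coefficients mod 5: 4·t ≡ 0 (mod 5).
    The inverse of 4 mod 5 is 4 (since 4·4 = 16 = 3·5 + 1), so t ≡ 4·0 = 0 ≡ 0 (mod 5).
    Then x = 7 + 9·0 = 7, valid modulo lcm(9, 5) = 45: x ≡ 7 (mod 45).
  Combine with x ≡ 0 (mod 11): since gcd(45, 11) = 1, we get a unique residue mod 495.
    Write x = 7 + 45·t and substitute into x ≡ 0 (mod 11): 45·t ≡ 0 − 7 = -7 (mod 11).
    Reduce coefficients mod 11: 1·t ≡ 4 (mod 11).
    So t ≡ 4 (mod 11).
    Then x = 7 + 45·4 = 187, valid modulo lcm(45, 11) = 495: x ≡ 187 (mod 495).
Verify: 187 mod 9 = 7 ✓, 187 mod 5 = 2 ✓, 187 mod 11 = 0 ✓.

x ≡ 187 (mod 495).


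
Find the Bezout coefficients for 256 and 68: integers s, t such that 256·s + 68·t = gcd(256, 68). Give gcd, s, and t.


Euclidean algorithm on (256, 68) — divide until remainder is 0:
  256 = 3 · 68 + 52
  68 = 1 · 52 + 16
  52 = 3 · 16 + 4
  16 = 4 · 4 + 0
gcd(256, 68) = 4.
Track Bezout coefficients alongside the remainders: start with r₀ = 256 = a·1 + b·0 (s = 1, t = 0) and r₁ = 68 = a·0 + b·1 (s = 0, t = 1); each new remainder r_{k+1} = r_{k-1} − q_k·r_k inherits s_{k+1} = s_{k-1} − q_k·s_k, t_{k+1} = t_{k-1} − q_k·t_k, so r_k = a·s_k + b·t_k at every step:
  q = 3: r = 52, s = 1 − 3·0 = 1, t = 0 − 3·1 = -3  (check: 256·1 + 68·(-3) = 52)
  q = 1: r = 16, s = 0 − 1·1 = -1, t = 1 − 1·(-3) = 4  (check: 256·(-1) + 68·4 = 16)
  q = 3: r = 4, s = 1 − 3·(-1) = 4, t = -3 − 3·4 = -15  (check: 256·4 + 68·(-15) = 4)
The row with r = 4 (the gcd) gives the Bezout coefficients s = 4, t = -15.
Result: 256 · (4) + 68 · (-15) = 4.

gcd(256, 68) = 4; s = 4, t = -15 (check: 256·4 + 68·(-15) = 4).


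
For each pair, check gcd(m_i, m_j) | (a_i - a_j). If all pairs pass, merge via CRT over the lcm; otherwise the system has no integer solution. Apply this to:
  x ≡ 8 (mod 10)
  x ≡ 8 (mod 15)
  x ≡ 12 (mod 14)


Moduli 10, 15, 14 are not pairwise coprime, so CRT works modulo lcm(m_i) when all pairwise compatibility conditions hold.
Pairwise compatibility: gcd(m_i, m_j) must divide a_i - a_j for every pair.
Merge one congruence at a time:
  Start: x ≡ 8 (mod 10).
  Combine with x ≡ 8 (mod 15): gcd(10, 15) = 5; 8 - 8 = 0, which IS divisible by 5, so compatible.
    Write x = 8 + 10·t and substitute into x ≡ 8 (mod 15): 10·t ≡ 8 − 8 = 0 (mod 15).
    Divide the congruence (and modulus) by g = 5: 2·t ≡ 0 (mod 3).
    The inverse of 2 mod 3 is 2 (since 2·2 = 4 = 1·3 + 1), so t ≡ 2·0 = 0 ≡ 0 (mod 3).
    Then x = 8 + 10·0 = 8, valid modulo lcm(10, 15) = 30: x ≡ 8 (mod 30).
  Combine with x ≡ 12 (mod 14): gcd(30, 14) = 2; 12 - 8 = 4, which IS divisible by 2, so compatible.
    Write x = 8 + 30·t and substitute into x ≡ 12 (mod 14): 30·t ≡ 12 − 8 = 4 (mod 14).
    Divide the congruence (and modulus) by g = 2: 15·t ≡ 2 (mod 7).
    Reduce coefficients mod 7: 1·t ≡ 2 (mod 7).
    So t ≡ 2 (mod 7).
    Then x = 8 + 30·2 = 68, valid modulo lcm(30, 14) = 210: x ≡ 68 (mod 210).
Verify: 68 mod 10 = 8, 68 mod 15 = 8, 68 mod 14 = 12.

x ≡ 68 (mod 210).


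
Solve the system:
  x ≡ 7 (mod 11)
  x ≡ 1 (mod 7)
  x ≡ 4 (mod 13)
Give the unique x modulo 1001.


Moduli 11, 7, 13 are pairwise coprime; by CRT there is a unique solution modulo M = 11 · 7 · 13 = 1001.
Solve pairwise, accumulating the modulus:
  Start with x ≡ 7 (mod 11).
  Combine with x ≡ 1 (mod 7): since gcd(11, 7) = 1, we get a unique residue mod 77.
    Write x = 7 + 11·t and substitute into x ≡ 1 (mod 7): 11·t ≡ 1 − 7 = -6 (mod 7).
    Reduce coefficients mod 7: 4·t ≡ 1 (mod 7).
    The inverse of 4 mod 7 is 2 (since 4·2 = 8 = 1·7 + 1), so t ≡ 2·1 = 2 ≡ 2 (mod 7).
    Then x = 7 + 11·2 = 29, valid modulo lcm(11, 7) = 77: x ≡ 29 (mod 77).
  Combine with x ≡ 4 (mod 13): since gcd(77, 13) = 1, we get a unique residue mod 1001.
    Write x = 29 + 77·t and substitute into x ≡ 4 (mod 13): 77·t ≡ 4 − 29 = -25 (mod 13).
    Reduce coefficients mod 13: 12·t ≡ 1 (mod 13).
    The inverse of 12 mod 13 is 12 (since 12·12 = 144 = 11·13 + 1), so t ≡ 12·1 = 12 ≡ 12 (mod 13).
    Then x = 29 + 77·12 = 953, valid modulo lcm(77, 13) = 1001: x ≡ 953 (mod 1001).
Verify: 953 mod 11 = 7 ✓, 953 mod 7 = 1 ✓, 953 mod 13 = 4 ✓.

x ≡ 953 (mod 1001).


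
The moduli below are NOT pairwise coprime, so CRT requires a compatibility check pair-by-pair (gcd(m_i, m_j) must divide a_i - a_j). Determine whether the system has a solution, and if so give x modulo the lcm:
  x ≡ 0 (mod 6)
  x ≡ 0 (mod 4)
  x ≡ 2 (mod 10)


Moduli 6, 4, 10 are not pairwise coprime, so CRT works modulo lcm(m_i) when all pairwise compatibility conditions hold.
Pairwise compatibility: gcd(m_i, m_j) must divide a_i - a_j for every pair.
Merge one congruence at a time:
  Start: x ≡ 0 (mod 6).
  Combine with x ≡ 0 (mod 4): gcd(6, 4) = 2; 0 - 0 = 0, which IS divisible by 2, so compatible.
    Write x = 0 + 6·t and substitute into x ≡ 0 (mod 4): 6·t ≡ 0 − 0 = 0 (mod 4).
    Divide the congruence (and modulus) by g = 2: 3·t ≡ 0 (mod 2).
    Reduce coefficients mod 2: 1·t ≡ 0 (mod 2).
    So t ≡ 0 (mod 2).
    Then x = 0 + 6·0 = 0, valid modulo lcm(6, 4) = 12: x ≡ 0 (mod 12).
  Combine with x ≡ 2 (mod 10): gcd(12, 10) = 2; 2 - 0 = 2, which IS divisible by 2, so compatible.
    Write x = 0 + 12·t and substitute into x ≡ 2 (mod 10): 12·t ≡ 2 − 0 = 2 (mod 10).
    Divide the congruence (and modulus) by g = 2: 6·t ≡ 1 (mod 5).
    Reduce coefficients mod 5: 1·t ≡ 1 (mod 5).
    So t ≡ 1 (mod 5).
    Then x = 0 + 12·1 = 12, valid modulo lcm(12, 10) = 60: x ≡ 12 (mod 60).
Verify: 12 mod 6 = 0, 12 mod 4 = 0, 12 mod 10 = 2.

x ≡ 12 (mod 60).


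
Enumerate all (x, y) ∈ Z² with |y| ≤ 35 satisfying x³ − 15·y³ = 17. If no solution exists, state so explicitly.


The equation is x³ - 15y³ = 17. For fixed y, x³ = 15·y³ + 17, so a solution requires the RHS to be a perfect cube.
Strategy: iterate y from -35 to 35, compute RHS = 15·y³ + 17, and check whether it is a (positive or negative) perfect cube.
Check small values of y:
  y = 0: RHS = 17 is not a perfect cube.
  y = 1: RHS = 32 is not a perfect cube.
  y = -1: RHS = 2 is not a perfect cube.
  y = 2: RHS = 137 is not a perfect cube.
  y = -2: RHS = -103 is not a perfect cube.
  y = 3: RHS = 422 is not a perfect cube.
  y = -3: RHS = -388 is not a perfect cube.
Continuing the search up to |y| = 35 finds no solutions either.
No (x, y) in the scanned range satisfies the equation.

No integer solutions with |y| ≤ 35.


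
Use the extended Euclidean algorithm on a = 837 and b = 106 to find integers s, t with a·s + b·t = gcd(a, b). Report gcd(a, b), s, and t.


Euclidean algorithm on (837, 106) — divide until remainder is 0:
  837 = 7 · 106 + 95
  106 = 1 · 95 + 11
  95 = 8 · 11 + 7
  11 = 1 · 7 + 4
  7 = 1 · 4 + 3
  4 = 1 · 3 + 1
  3 = 3 · 1 + 0
gcd(837, 106) = 1.
Track Bezout coefficients alongside the remainders: start with r₀ = 837 = a·1 + b·0 (s = 1, t = 0) and r₁ = 106 = a·0 + b·1 (s = 0, t = 1); each new remainder r_{k+1} = r_{k-1} − q_k·r_k inherits s_{k+1} = s_{k-1} − q_k·s_k, t_{k+1} = t_{k-1} − q_k·t_k, so r_k = a·s_k + b·t_k at every step:
  q = 7: r = 95, s = 1 − 7·0 = 1, t = 0 − 7·1 = -7  (check: 837·1 + 106·(-7) = 95)
  q = 1: r = 11, s = 0 − 1·1 = -1, t = 1 − 1·(-7) = 8  (check: 837·(-1) + 106·8 = 11)
  q = 8: r = 7, s = 1 − 8·(-1) = 9, t = -7 − 8·8 = -71  (check: 837·9 + 106·(-71) = 7)
  q = 1: r = 4, s = -1 − 1·9 = -10, t = 8 − 1·(-71) = 79  (check: 837·(-10) + 106·79 = 4)
  q = 1: r = 3, s = 9 − 1·(-10) = 19, t = -71 − 1·79 = -150  (check: 837·19 + 106·(-150) = 3)
  q = 1: r = 1, s = -10 − 1·19 = -29, t = 79 − 1·(-150) = 229  (check: 837·(-29) + 106·229 = 1)
The row with r = 1 (the gcd) gives the Bezout coefficients s = -29, t = 229.
Result: 837 · (-29) + 106 · (229) = 1.

gcd(837, 106) = 1; s = -29, t = 229 (check: 837·(-29) + 106·229 = 1).


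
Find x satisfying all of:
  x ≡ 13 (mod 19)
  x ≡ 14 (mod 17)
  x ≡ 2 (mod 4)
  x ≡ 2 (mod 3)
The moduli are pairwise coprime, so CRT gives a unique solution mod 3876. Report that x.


Product of moduli M = 19 · 17 · 4 · 3 = 3876.
Merge one congruence at a time:
  Start: x ≡ 13 (mod 19).
  Combine with x ≡ 14 (mod 17); new modulus lcm = 323.
    Write x = 13 + 19·t and substitute into x ≡ 14 (mod 17): 19·t ≡ 14 − 13 = 1 (mod 17).
    Reduce coefficients mod 17: 2·t ≡ 1 (mod 17).
    The inverse of 2 mod 17 is 9 (since 2·9 = 18 = 1·17 + 1), so t ≡ 9·1 = 9 ≡ 9 (mod 17).
    Then x = 13 + 19·9 = 184, valid modulo lcm(19, 17) = 323: x ≡ 184 (mod 323).
  Combine with x ≡ 2 (mod 4); new modulus lcm = 1292.
    Write x = 184 + 323·t and substitute into x ≡ 2 (mod 4): 323·t ≡ 2 − 184 = -182 (mod 4).
    Reduce coefficients mod 4: 3·t ≡ 2 (mod 4).
    The inverse of 3 mod 4 is 3 (since 3·3 = 9 = 2·4 + 1), so t ≡ 3·2 = 6 ≡ 2 (mod 4).
    Then x = 184 + 323·2 = 830, valid modulo lcm(323, 4) = 1292: x ≡ 830 (mod 1292).
  Combine with x ≡ 2 (mod 3); new modulus lcm = 3876.
    Write x = 830 + 1292·t and substitute into x ≡ 2 (mod 3): 1292·t ≡ 2 − 830 = -828 (mod 3).
    Reduce coefficients mod 3: 2·t ≡ 0 (mod 3).
    The inverse of 2 mod 3 is 2 (since 2·2 = 4 = 1·3 + 1), so t ≡ 2·0 = 0 ≡ 0 (mod 3).
    Then x = 830 + 1292·0 = 830, valid modulo lcm(1292, 3) = 3876: x ≡ 830 (mod 3876).
Verify against each original: 830 mod 19 = 13, 830 mod 17 = 14, 830 mod 4 = 2, 830 mod 3 = 2.

x ≡ 830 (mod 3876).
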